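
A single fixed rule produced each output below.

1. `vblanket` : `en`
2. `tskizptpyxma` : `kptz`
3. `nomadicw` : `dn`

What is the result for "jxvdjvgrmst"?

The rule is to sort the characters into alphabetical order, then keep one character in every 3, starting at position 3 (positions 3rd, 6th, 9th, ...).
Starting from "jxvdjvgrmst": after the first operation, "dgjjmrstvvx"; after the second, "jrv".
(Check on "vblanket": → "abeklntv" → "en" ✓)

jrv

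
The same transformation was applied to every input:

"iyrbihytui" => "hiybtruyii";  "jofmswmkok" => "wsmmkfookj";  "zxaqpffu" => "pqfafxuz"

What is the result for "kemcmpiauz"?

pmicamuezk

In each case the input is transformed by: take characters alternately from the front and the back (1st, last, 2nd, 2nd-last, ...), then reverse the string.
Working it through for "kemcmpiauz": intermediate "kzeumacimp", final "pmicamuezk".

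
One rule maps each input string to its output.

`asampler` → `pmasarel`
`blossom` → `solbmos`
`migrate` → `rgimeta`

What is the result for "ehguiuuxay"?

What's happening: reverse the string, then move the first 3 characters to the end (rotate left by 3).
On "ehguiuuxay" that produces "uuiugheyax".
(Check on "blossom": → "mossolb" → "solbmos" ✓)

uuiugheyax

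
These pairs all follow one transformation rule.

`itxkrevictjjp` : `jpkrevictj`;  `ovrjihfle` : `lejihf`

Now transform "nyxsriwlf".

lfsriw

In each case the input is transformed by: delete the first 3 characters, then move the last 2 characters to the front (rotate right by 2).
Applying both steps to "nyxsriwlf": "sriwlf", then "lfsriw".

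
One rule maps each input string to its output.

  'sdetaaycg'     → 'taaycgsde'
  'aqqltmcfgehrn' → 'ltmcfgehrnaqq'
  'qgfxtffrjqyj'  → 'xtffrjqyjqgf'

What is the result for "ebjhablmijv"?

hablmijvebj

Each output is the input with this applied: move the first 3 characters to the end (rotate left by 3).
Applying that to "ebjhablmijv" gives "hablmijvebj".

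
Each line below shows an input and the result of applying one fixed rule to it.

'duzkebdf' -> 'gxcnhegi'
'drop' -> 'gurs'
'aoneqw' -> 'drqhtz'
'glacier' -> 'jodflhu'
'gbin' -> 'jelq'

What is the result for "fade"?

Each output is the input with this applied: shift every letter 3 places forward in the alphabet (wrapping around).
For "fade" the result is "idgh".

idgh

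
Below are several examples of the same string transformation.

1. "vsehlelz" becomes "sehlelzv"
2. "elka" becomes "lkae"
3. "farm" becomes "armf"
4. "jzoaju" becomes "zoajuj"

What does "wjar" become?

The pattern: move the first character to the end.
So "wjar" becomes "jarw".

jarw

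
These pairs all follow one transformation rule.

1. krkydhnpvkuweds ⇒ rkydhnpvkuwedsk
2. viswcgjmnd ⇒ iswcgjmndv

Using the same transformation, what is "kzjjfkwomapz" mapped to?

In each case the input is transformed by: move the first character to the end.
For "kzjjfkwomapz" the result is "zjjfkwomapzk".

zjjfkwomapzk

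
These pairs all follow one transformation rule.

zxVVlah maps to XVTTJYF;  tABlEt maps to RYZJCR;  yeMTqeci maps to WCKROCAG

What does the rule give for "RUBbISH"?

PSZZGQF

The transformation: shift every letter 2 places backward in the alphabet (wrapping around), then convert every letter to uppercase.
Applying both steps to "RUBbISH": "PSZzGQF", then "PSZZGQF".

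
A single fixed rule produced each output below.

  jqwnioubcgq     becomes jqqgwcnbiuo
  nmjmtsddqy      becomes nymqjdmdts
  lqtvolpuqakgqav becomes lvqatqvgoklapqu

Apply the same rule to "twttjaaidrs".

In each case the input is transformed by: take characters alternately from the front and the back (1st, last, 2nd, 2nd-last, ...).
Applying that to "twttjaaidrs" gives "tswrtdtijaa".

tswrtdtijaa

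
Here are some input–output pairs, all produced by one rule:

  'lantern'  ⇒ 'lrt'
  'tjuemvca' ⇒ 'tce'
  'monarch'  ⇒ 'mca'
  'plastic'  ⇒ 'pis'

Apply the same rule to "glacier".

Rule — take characters alternately from the front and the back (1st, last, 2nd, 2nd-last, ...), then keep one character in every 3, starting at position 1 (positions 1st, 4th, 7th, ...).
Applying both steps to "glacier": "grleaic", then "gec".
(Check on "lantern": → "lnarnet" → "lrt" ✓)

gec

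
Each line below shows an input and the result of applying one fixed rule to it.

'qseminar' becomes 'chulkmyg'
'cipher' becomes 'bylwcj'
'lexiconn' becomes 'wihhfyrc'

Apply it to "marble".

What's happening: swap the front and back halves of the string, then shift every letter 6 places backward in the alphabet (wrapping around).
Doing the same to "marble": "vfygul".
(Check on "cipher": → "hercip" → "bylwcj" ✓)

vfygul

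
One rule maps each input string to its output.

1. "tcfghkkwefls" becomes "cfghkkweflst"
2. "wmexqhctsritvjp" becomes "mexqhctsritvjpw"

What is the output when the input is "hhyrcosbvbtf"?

hyrcosbvbtfh

Rule — move the first character to the end.
For "hhyrcosbvbtf" the result is "hyrcosbvbtfh".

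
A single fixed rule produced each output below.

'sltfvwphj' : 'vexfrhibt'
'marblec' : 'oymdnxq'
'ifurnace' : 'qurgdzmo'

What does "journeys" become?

The pattern: move the last character to the front, then shift every letter 12 places forward in the alphabet (wrapping around).
For "journeys", step one produces "sjourney"; step two turns that into "evagdzqk".
(Check on "ifurnace": → "eifurnac" → "qurgdzmo" ✓)

evagdzqk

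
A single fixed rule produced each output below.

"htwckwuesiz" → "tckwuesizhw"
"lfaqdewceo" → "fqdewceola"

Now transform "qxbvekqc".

xvekqcqb

The transformation: move the first 2 characters to the end (rotate left by 2), then swap the first and last characters.
Starting from "qxbvekqc": after the first operation, "bvekqcqx"; after the second, "xvekqcqb".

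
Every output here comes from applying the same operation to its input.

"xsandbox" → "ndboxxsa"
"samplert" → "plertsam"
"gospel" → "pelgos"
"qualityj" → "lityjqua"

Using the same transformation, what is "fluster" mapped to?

Looking at the pairs, the operation is to move the first 3 characters to the end (rotate left by 3).
For "fluster" the result is "sterflu".

sterflu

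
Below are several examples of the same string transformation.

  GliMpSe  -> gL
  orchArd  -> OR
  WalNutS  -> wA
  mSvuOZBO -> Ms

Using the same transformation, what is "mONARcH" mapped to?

Mo

What's happening: flip the case of every letter, then keep only the first 2 characters.
Applying both steps to "mONARcH": "MonarCh", then "Mo".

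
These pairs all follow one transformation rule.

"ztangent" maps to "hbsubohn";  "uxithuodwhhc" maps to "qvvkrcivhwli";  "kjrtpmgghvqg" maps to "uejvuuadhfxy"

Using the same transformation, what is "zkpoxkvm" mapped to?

ajylcdyn

Each output is the input with this applied: shift every letter 12 places backward in the alphabet (wrapping around), then reverse the string.
Working it through for "zkpoxkvm": intermediate "nydclyja", final "ajylcdyn".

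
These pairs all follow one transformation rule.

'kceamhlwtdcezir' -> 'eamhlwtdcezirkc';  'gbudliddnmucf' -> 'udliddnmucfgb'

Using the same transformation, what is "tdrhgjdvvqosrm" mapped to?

In each case the input is transformed by: move the first 2 characters to the end (rotate left by 2).
On "tdrhgjdvvqosrm" that produces "rhgjdvvqosrmtd".

rhgjdvvqosrmtd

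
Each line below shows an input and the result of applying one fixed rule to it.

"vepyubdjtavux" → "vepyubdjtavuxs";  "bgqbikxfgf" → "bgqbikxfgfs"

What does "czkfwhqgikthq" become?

czkfwhqgikthqs

The pattern: append "s".
Doing the same to "czkfwhqgikthq": "czkfwhqgikthqs".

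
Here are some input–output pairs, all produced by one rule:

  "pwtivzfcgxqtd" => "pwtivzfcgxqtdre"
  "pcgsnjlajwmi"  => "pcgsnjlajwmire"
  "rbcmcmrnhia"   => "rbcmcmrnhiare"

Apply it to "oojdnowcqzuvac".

Rule — append "re".
On "oojdnowcqzuvac" that produces "oojdnowcqzuvacre".

oojdnowcqzuvacre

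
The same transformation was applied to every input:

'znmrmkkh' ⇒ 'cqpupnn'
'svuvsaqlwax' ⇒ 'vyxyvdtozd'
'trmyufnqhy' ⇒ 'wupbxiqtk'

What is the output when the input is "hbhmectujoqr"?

kekphfwxmrt

In each case the input is transformed by: shift every letter 3 places forward in the alphabet (wrapping around), then delete the last character.
Working it through for "hbhmectujoqr": intermediate "kekphfwxmrtu", final "kekphfwxmrt".
(Check on "trmyufnqhy": → "wupbxiqtkb" → "wupbxiqtk" ✓)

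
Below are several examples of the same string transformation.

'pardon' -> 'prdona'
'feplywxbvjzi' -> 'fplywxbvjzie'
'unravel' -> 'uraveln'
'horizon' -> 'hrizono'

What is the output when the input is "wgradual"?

wradualg

The rule is to move the first character to the end, then swap the first and last characters.
Applying that to "wgradual" gives "wradualg".
(Check on "feplywxbvjzi": → "eplywxbvjzif" → "fplywxbvjzie" ✓)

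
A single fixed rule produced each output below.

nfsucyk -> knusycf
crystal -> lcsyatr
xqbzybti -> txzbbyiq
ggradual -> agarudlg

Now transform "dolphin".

The pattern: swap each adjacent pair of characters (1↔2, 3↔4, ...), then swap the first and last characters.
"dolphin" → "odplihn" → "ndpliho".
(Check on "xqbzybti": → "qxzbbyit" → "txzbbyiq" ✓)

ndpliho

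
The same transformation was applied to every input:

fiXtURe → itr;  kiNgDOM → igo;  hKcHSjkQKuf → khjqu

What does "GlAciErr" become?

lcer

Each output is the input with this applied: keep every other character starting from the second (positions 2nd, 4th, 6th, ...), then convert every letter to lowercase.
On "GlAciErr" that produces "lcer".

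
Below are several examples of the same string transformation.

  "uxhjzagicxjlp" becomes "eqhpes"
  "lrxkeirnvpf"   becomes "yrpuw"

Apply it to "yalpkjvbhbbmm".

The pattern: keep every other character starting from the second (positions 2nd, 4th, 6th, ...), then shift every letter 7 places forward in the alphabet (wrapping around).
Starting from "yalpkjvbhbbmm": after the first operation, "apjbbm"; after the second, "hwqiit".

hwqiit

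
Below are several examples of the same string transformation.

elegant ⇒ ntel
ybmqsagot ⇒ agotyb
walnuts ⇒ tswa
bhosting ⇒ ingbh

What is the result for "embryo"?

oem

The rule is to move the first 2 characters to the end (rotate left by 2), then delete the first 3 characters.
"embryo" → "bryoem" → "oem".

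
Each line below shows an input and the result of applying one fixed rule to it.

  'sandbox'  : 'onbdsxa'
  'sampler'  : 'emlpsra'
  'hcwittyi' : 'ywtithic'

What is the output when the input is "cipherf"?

Looking at the pairs, the operation is to take characters alternately from the front and the back (1st, last, 2nd, 2nd-last, ...), then move the first 3 characters to the end (rotate left by 3).
Working it through for "cipherf": intermediate "cfirpeh", final "rpehcfi".

rpehcfi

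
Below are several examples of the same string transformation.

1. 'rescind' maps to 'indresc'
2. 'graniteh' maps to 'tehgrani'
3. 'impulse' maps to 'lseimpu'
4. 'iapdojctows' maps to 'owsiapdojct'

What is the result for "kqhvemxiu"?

xiukqhvem

Rule — move the last 3 characters to the front (rotate right by 3).
So "kqhvemxiu" becomes "xiukqhvem".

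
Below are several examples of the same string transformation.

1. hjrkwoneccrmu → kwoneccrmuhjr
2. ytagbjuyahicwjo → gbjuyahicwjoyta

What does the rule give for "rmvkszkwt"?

kszkwtrmv

The transformation: move the first 3 characters to the end (rotate left by 3).
So "rmvkszkwt" becomes "kszkwtrmv".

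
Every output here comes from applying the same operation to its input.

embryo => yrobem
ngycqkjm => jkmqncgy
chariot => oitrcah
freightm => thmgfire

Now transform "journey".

What's happening: move the last 2 characters to the front (rotate right by 2), then take characters alternately from the front and the back (1st, last, 2nd, 2nd-last, ...).
Starting from "journey": after the first operation, "eyjourn"; after the second, "enyrjuo".

enyrjuo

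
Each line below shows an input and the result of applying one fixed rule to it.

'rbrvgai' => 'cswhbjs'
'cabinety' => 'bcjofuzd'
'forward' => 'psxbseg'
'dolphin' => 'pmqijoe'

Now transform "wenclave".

The rule is to shift every letter 1 place forward in the alphabet (wrapping around), then move the first character to the end.
For "wenclave", step one produces "xfodmbwf"; step two turns that into "fodmbwfx".
(Check on "forward": → "gpsxbse" → "psxbseg" ✓)

fodmbwfx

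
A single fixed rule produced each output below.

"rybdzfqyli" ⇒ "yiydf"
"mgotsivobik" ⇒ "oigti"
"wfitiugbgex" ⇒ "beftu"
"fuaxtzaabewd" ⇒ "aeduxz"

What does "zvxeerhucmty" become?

The rule is to keep every other character starting from the second (positions 2nd, 4th, 6th, ...), then move the first 3 characters to the end (rotate left by 3).
For "zvxeerhucmty", step one produces "verumy"; step two turns that into "umyver".
(Check on "mgotsivobik": → "gtioi" → "oigti" ✓)

umyver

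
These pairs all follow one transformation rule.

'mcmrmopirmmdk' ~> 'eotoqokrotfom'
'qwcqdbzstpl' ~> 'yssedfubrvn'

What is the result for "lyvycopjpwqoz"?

What's happening: shift every letter 2 places forward in the alphabet (wrapping around), then swap each adjacent pair of characters (1↔2, 3↔4, ...).
On "lyvycopjpwqoz": the first step gives "naxaeqrlrysqb", and the second then gives "anaxqelryrqsb".

anaxqelryrqsb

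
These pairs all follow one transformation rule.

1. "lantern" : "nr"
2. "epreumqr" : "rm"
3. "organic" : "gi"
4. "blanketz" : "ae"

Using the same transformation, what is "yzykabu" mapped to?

yb

The pattern: keep one character in every 3, starting at position 3 (positions 3rd, 6th, 9th, ...).
So "yzykabu" becomes "yb".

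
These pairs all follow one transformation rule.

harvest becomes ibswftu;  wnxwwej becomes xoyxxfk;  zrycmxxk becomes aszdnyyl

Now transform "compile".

The pattern: shift every letter 1 place forward in the alphabet (wrapping around).
For "compile" the result is "dpnqjmf".

dpnqjmf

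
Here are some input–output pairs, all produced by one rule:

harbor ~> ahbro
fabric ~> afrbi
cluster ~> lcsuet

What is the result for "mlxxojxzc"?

lmxxjozx

The rule is to delete the last character, then swap each adjacent pair of characters (1↔2, 3↔4, ...).
"mlxxojxzc" → "mlxxojxz" → "lmxxjozx".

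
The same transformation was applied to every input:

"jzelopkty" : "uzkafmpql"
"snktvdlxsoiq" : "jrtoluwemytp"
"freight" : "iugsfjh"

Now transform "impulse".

tfjnqvm

The transformation: shift every letter 1 place forward in the alphabet (wrapping around), then move the last 2 characters to the front (rotate right by 2).
On "impulse": the first step gives "jnqvmtf", and the second then gives "tfjnqvm".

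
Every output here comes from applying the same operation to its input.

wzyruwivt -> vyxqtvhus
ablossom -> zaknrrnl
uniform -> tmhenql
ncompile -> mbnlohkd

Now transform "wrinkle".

vqhmjkd

Rule — shift every letter 1 place backward in the alphabet (wrapping around).
On "wrinkle" that produces "vqhmjkd".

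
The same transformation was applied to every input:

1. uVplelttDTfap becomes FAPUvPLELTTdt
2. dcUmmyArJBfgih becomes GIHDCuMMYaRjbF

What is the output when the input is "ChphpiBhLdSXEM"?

xemcHPHPIbHlDs

Each output is the input with this applied: move the last 3 characters to the front (rotate right by 3), then flip the case of every letter.
So "ChphpiBhLdSXEM" becomes "xemcHPHPIbHlDs".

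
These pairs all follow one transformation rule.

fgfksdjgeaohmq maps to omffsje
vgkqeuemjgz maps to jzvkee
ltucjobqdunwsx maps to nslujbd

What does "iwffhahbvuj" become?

Looking at the pairs, the operation is to keep every other character starting from the first (positions 1st, 3rd, 5th, ...), then move the last 2 characters to the front (rotate right by 2).
Working it through for "iwffhahbvuj": intermediate "ifhhvj", final "vjifhh".

vjifhh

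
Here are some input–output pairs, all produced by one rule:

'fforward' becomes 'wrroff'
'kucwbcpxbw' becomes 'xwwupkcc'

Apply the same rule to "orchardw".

What's happening: sort the characters into reverse alphabetical order, then delete the last 2 characters.
Working it through for "orchardw": intermediate "wrrohdca", final "wrrohd".

wrrohd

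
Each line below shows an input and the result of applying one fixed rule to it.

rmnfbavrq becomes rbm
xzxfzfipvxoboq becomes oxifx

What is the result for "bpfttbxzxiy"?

ixtb

Each output is the input with this applied: reverse the string, then keep one character in every 3, starting at position 2 (positions 2nd, 5th, 8th, ...).
Starting from "bpfttbxzxiy": after the first operation, "yixzxbttfpb"; after the second, "ixtb".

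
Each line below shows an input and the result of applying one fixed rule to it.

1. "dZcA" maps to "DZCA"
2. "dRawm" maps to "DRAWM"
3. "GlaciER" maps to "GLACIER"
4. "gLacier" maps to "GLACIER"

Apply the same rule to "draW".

DRAW

Rule — convert every letter to uppercase.
Doing the same to "draW": "DRAW".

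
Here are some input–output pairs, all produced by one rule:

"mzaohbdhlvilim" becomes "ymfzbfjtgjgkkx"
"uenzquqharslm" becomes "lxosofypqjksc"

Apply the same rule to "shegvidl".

The pattern: shift every letter 2 places backward in the alphabet (wrapping around), then move the first 2 characters to the end (rotate left by 2).
On "shegvidl": the first step gives "qfcetgbj", and the second then gives "cetgbjqf".

cetgbjqf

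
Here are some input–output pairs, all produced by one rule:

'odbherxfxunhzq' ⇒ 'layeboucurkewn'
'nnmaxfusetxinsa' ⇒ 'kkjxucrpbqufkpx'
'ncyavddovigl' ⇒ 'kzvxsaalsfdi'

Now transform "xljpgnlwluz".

uigmdkitirw

Rule — shift every letter 3 places backward in the alphabet (wrapping around).
So "xljpgnlwluz" becomes "uigmdkitirw".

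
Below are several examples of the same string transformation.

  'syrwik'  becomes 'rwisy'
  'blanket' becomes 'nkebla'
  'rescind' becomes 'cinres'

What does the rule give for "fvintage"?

What's happening: delete the last character, then move the last 3 characters to the front (rotate right by 3).
Doing the same to "fvintage": "tagfvin".

tagfvin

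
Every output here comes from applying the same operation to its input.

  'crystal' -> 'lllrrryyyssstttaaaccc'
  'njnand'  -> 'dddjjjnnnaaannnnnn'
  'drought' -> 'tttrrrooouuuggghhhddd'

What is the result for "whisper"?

rrrhhhiiissspppeeewww

Rule — swap the first and last characters, then repeat every character 3 times.
For "whisper" the result is "rrrhhhiiissspppeeewww".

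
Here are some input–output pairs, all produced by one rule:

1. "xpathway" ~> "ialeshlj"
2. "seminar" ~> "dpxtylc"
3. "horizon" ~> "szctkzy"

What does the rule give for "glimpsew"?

Each output is the input with this applied: shift every letter 11 places forward in the alphabet (wrapping around).
On "glimpsew" that produces "rwtxadph".

rwtxadph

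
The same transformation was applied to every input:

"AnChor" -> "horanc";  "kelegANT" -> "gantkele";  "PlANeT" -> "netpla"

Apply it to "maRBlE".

blemar

The pattern: swap the front and back halves of the string, then convert every letter to lowercase.
"maRBlE" → "BlEmaR" → "blemar".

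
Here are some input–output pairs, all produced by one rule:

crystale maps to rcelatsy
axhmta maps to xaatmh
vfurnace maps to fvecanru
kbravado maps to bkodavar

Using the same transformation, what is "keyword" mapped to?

What's happening: move the first 2 characters to the end (rotate left by 2), then reverse the string.
Working it through for "keyword": intermediate "ywordke", final "ekdrowy".

ekdrowy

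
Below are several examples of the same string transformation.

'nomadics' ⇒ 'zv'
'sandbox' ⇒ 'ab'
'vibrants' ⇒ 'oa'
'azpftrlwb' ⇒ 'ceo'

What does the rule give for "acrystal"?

eg

Rule — keep one character in every 3, starting at position 3 (positions 3rd, 6th, 9th, ...), then shift every letter 13 places forward in the alphabet (wrapping around) — i.e. ROT13.
Working it through for "acrystal": intermediate "rt", final "eg".
(Check on "sandbox": → "no" → "ab" ✓)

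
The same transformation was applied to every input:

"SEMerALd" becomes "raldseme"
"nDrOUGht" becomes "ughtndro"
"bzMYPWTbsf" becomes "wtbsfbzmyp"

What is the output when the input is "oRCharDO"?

ardoorch

The pattern: swap the front and back halves of the string, then convert every letter to lowercase.
Applying that to "oRCharDO" gives "ardoorch".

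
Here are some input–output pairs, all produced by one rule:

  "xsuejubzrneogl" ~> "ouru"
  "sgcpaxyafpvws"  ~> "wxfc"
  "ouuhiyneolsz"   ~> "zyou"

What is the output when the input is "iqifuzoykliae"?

What's happening: keep one character in every 3, starting at position 3 (positions 3rd, 6th, 9th, ...), then swap the first and last characters.
"iqifuzoykliae" → "izka" → "azki".

azki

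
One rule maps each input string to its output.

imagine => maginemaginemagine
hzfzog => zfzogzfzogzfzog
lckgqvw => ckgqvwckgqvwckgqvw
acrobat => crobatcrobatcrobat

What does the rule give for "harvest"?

arvestarvestarvest

In each case the input is transformed by: delete the first character, then write the whole string 3 times in a row.
Working it through for "harvest": intermediate "arvest", final "arvestarvestarvest".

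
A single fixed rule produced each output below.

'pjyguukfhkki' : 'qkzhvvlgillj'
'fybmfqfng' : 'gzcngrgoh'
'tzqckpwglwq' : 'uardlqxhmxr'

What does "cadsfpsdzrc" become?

Looking at the pairs, the operation is to shift every letter 1 place forward in the alphabet (wrapping around).
"cadsfpsdzrc" → "dbetgqteasd".

dbetgqteasd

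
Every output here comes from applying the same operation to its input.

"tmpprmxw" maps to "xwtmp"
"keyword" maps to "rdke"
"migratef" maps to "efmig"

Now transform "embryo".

Each output is the input with this applied: move the last 2 characters to the front (rotate right by 2), then delete the last 3 characters.
Applying that to "embryo" gives "yoe".

yoe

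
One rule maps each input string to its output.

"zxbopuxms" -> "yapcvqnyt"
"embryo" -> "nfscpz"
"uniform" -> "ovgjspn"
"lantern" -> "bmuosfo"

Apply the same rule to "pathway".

bqiubxz

What's happening: swap each adjacent pair of characters (1↔2, 3↔4, ...), then shift every letter 1 place forward in the alphabet (wrapping around).
Starting from "pathway": after the first operation, "aphtawy"; after the second, "bqiubxz".
(Check on "lantern": → "altnren" → "bmuosfo" ✓)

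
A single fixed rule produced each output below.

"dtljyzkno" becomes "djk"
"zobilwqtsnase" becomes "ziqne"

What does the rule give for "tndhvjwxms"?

Looking at the pairs, the operation is to keep one character in every 3, starting at position 1 (positions 1st, 4th, 7th, ...).
On "tndhvjwxms" that produces "thws".

thws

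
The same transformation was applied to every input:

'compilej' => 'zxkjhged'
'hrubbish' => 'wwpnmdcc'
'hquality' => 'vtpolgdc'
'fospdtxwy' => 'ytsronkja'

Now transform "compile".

zxkjhgd

The transformation: shift every letter 5 places backward in the alphabet (wrapping around), then sort the characters into reverse alphabetical order.
"compile" → "xjhkdgz" → "zxkjhgd".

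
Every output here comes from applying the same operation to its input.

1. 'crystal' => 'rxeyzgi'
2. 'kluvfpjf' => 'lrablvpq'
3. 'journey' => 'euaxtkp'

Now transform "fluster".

In each case the input is transformed by: swap the first and last characters, then shift every letter 6 places forward in the alphabet (wrapping around).
"fluster" → "rlustef" → "xrayzkl".

xrayzkl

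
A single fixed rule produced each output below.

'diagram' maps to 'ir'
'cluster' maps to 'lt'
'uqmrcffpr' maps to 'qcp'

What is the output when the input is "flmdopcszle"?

What's happening: keep one character in every 3, starting at position 2 (positions 2nd, 5th, 8th, ...).
So "flmdopcszle" becomes "lose".

lose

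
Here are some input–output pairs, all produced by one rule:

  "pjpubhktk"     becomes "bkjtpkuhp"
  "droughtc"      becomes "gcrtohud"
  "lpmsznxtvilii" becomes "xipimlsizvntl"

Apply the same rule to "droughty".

Each output is the input with this applied: take characters alternately from the front and the back (1st, last, 2nd, 2nd-last, ...), then swap the first and last characters.
For "droughty", step one produces "dyrtohug"; step two turns that into "gyrtohud".
(Check on "pjpubhktk": → "pkjtpkuhb" → "bkjtpkuhp" ✓)

gyrtohud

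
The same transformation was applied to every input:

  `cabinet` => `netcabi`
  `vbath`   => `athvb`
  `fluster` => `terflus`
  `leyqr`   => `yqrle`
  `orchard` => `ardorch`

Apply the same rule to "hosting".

Each output is the input with this applied: move the last 3 characters to the front (rotate right by 3).
On "hosting" that produces "inghost".

inghost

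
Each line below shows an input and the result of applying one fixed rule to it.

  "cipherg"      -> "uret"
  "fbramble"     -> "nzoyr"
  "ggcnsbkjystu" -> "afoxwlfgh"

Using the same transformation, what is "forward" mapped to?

The rule is to delete the first 3 characters, then shift every letter 13 places forward in the alphabet (wrapping around) — i.e. ROT13.
On "forward" that produces "jneq".
(Check on "cipherg": → "herg" → "uret" ✓)

jneq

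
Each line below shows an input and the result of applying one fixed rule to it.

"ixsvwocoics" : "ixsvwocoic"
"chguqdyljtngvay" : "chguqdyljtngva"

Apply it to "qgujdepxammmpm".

qgujdepxammmp

The pattern: delete the last character.
For "qgujdepxammmpm" the result is "qgujdepxammmp".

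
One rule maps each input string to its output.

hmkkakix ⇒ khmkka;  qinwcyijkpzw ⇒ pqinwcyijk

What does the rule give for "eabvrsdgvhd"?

veabvrsdg

In each case the input is transformed by: delete the last 2 characters, then move the last character to the front.
So "eabvrsdgvhd" becomes "veabvrsdg".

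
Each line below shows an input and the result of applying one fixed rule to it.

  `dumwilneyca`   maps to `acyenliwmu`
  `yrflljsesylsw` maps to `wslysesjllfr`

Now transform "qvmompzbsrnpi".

ipnrsbzpmomv

The pattern: reverse the string, then delete the last character.
Working it through for "qvmompzbsrnpi": intermediate "ipnrsbzpmomvq", final "ipnrsbzpmomv".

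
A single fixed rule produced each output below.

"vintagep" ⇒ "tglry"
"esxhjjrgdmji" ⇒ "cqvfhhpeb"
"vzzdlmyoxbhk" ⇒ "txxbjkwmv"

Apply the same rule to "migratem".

Each output is the input with this applied: delete the last 3 characters, then shift every letter 2 places backward in the alphabet (wrapping around).
Starting from "migratem": after the first operation, "migra"; after the second, "kgepy".

kgepy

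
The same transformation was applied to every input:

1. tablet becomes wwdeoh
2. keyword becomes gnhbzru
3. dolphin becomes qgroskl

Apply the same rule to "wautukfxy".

bzdxwxnia

In each case the input is transformed by: move the last character to the front, then shift every letter 3 places forward in the alphabet (wrapping around).
Applying both steps to "wautukfxy": "ywautukfx", then "bzdxwxnia".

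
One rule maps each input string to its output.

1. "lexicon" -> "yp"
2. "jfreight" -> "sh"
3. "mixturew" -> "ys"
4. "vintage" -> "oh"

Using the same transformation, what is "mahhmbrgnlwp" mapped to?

The pattern: keep one character in every 3, starting at position 3 (positions 3rd, 6th, 9th, ...), then shift every letter 1 place forward in the alphabet (wrapping around).
"mahhmbrgnlwp" → "hbnp" → "icoq".

icoq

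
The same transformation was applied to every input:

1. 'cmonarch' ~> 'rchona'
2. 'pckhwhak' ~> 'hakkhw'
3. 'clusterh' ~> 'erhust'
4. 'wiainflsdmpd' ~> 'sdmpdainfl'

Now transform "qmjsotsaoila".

aoilajsots

The pattern: delete the first 2 characters, then swap the front and back halves of the string.
"qmjsotsaoila" → "jsotsaoila" → "aoilajsots".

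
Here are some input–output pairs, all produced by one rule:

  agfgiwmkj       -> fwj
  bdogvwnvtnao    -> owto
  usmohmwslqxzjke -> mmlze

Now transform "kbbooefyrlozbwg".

Looking at the pairs, the operation is to keep one character in every 3, starting at position 3 (positions 3rd, 6th, 9th, ...).
For "kbbooefyrlozbwg" the result is "berzg".

berzg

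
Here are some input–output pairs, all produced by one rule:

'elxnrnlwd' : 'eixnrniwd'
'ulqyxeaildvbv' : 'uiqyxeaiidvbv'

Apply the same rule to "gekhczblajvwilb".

Looking at the pairs, the operation is to replace every "l" with "i".
For "gekhczblajvwilb" the result is "gekhczbiajvwiib".

gekhczbiajvwiib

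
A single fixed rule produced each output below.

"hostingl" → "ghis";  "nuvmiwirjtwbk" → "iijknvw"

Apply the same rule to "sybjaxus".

absu

In each case the input is transformed by: keep every other character starting from the first (positions 1st, 3rd, 5th, ...), then sort the characters into alphabetical order.
Starting from "sybjaxus": after the first operation, "sbau"; after the second, "absu".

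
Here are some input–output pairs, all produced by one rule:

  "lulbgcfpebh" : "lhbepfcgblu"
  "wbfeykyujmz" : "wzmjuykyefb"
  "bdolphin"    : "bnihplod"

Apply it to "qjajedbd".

qdbdejaj

The rule is to reverse the string, then move the last character to the front.
Working it through for "qjajedbd": intermediate "dbdejajq", final "qdbdejaj".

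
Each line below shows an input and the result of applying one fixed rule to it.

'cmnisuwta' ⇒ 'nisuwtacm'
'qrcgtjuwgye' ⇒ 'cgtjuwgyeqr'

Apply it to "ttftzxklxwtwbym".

What's happening: move the first 2 characters to the end (rotate left by 2).
Applying that to "ttftzxklxwtwbym" gives "ftzxklxwtwbymtt".

ftzxklxwtwbymtt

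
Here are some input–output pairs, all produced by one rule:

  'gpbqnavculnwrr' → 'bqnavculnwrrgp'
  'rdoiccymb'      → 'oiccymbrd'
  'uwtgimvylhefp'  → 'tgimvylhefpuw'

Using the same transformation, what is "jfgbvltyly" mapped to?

gbvltylyjf

Looking at the pairs, the operation is to move the first 2 characters to the end (rotate left by 2).
On "jfgbvltyly" that produces "gbvltylyjf".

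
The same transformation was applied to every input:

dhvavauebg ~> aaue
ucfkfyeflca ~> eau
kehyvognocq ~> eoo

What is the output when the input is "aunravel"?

uaea

The transformation: move the first character to the end, then keep only the vowels.
Starting from "aunravel": after the first operation, "unravela"; after the second, "uaea".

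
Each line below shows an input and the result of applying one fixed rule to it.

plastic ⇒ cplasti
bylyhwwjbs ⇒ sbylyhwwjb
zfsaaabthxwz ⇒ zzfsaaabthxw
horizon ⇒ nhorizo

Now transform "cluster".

The rule is to move the last character to the front.
"cluster" → "rcluste".

rcluste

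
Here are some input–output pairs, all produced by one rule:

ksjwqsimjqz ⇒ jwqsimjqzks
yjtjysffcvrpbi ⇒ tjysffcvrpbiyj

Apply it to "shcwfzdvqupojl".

cwfzdvqupojlsh

In each case the input is transformed by: move the first 2 characters to the end (rotate left by 2).
Doing the same to "shcwfzdvqupojl": "cwfzdvqupojlsh".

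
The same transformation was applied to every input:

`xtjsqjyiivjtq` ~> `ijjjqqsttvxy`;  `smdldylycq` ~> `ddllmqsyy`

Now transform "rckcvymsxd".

cdkmrsvxy

The transformation: sort the characters into alphabetical order, then delete the first character.
Doing the same to "rckcvymsxd": "cdkmrsvxy".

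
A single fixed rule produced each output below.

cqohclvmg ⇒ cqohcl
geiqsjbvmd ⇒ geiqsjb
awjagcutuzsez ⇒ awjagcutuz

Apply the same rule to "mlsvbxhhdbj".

What's happening: delete the last 3 characters.
So "mlsvbxhhdbj" becomes "mlsvbxhh".

mlsvbxhh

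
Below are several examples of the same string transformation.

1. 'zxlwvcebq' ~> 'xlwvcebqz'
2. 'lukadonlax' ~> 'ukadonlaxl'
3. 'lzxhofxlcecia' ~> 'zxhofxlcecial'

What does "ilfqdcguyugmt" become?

In each case the input is transformed by: move the first character to the end.
So "ilfqdcguyugmt" becomes "lfqdcguyugmti".

lfqdcguyugmti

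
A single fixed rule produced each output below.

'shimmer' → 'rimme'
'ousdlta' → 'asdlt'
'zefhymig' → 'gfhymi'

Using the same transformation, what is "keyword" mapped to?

dywor

The rule is to delete the first 2 characters, then move the last character to the front.
Working it through for "keyword": intermediate "yword", final "dywor".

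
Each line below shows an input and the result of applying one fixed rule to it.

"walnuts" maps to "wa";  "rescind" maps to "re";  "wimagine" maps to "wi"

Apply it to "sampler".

Looking at the pairs, the operation is to keep only the first 2 characters.
For "sampler" the result is "sa".

sa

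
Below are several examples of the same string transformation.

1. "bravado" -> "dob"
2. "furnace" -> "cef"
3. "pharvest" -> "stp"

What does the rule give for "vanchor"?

orv

The transformation: move the first character to the end, then keep only the last 3 characters.
Starting from "vanchor": after the first operation, "anchorv"; after the second, "orv".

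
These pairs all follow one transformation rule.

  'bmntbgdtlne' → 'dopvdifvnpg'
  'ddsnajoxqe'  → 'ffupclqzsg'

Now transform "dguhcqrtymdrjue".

Each output is the input with this applied: shift every letter 2 places forward in the alphabet (wrapping around).
So "dguhcqrtymdrjue" becomes "fiwjestvaoftlwg".

fiwjestvaoftlwg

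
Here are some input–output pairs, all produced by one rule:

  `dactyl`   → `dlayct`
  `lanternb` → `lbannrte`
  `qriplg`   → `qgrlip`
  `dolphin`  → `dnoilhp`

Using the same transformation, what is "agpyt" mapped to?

atgyp

In each case the input is transformed by: take characters alternately from the front and the back (1st, last, 2nd, 2nd-last, ...).
For "agpyt" the result is "atgyp".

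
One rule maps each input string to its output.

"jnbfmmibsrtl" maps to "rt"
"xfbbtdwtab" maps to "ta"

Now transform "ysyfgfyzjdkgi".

In each case the input is transformed by: move the last character to the front, then keep only the last 2 characters.
For "ysyfgfyzjdkgi", step one produces "iysyfgfyzjdkg"; step two turns that into "kg".

kg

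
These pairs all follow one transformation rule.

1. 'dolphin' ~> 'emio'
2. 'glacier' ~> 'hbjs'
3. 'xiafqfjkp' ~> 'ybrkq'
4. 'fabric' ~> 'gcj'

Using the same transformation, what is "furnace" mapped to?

The rule is to keep every other character starting from the first (positions 1st, 3rd, 5th, ...), then shift every letter 1 place forward in the alphabet (wrapping around).
For "furnace", step one produces "frae"; step two turns that into "gsbf".
(Check on "glacier": → "gair" → "hbjs" ✓)

gsbf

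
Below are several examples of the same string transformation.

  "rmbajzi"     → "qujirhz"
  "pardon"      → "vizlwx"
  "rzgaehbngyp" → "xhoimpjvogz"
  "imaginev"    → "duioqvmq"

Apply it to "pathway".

gibpeix

What's happening: swap the first and last characters, then shift every letter 8 places forward in the alphabet (wrapping around).
"pathway" → "yathwap" → "gibpeix".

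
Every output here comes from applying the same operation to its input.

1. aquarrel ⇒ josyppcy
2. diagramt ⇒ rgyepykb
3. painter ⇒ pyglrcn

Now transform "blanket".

rjylicz

The rule is to swap the first and last characters, then shift every letter 2 places backward in the alphabet (wrapping around).
For "blanket", step one produces "tlankeb"; step two turns that into "rjylicz".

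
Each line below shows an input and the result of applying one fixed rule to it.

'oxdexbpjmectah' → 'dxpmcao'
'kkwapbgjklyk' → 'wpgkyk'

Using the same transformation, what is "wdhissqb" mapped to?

hsqw

The pattern: keep every other character starting from the first (positions 1st, 3rd, 5th, ...), then move the first character to the end.
Starting from "wdhissqb": after the first operation, "whsq"; after the second, "hsqw".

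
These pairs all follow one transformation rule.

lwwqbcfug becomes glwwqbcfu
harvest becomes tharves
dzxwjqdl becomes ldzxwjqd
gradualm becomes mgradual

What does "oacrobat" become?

toacroba

The rule is to move the last character to the front.
"oacrobat" → "toacroba".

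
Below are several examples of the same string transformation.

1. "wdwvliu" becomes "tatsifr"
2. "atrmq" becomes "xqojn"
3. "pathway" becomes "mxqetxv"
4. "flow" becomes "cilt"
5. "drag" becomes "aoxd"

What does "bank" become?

yxkh

Looking at the pairs, the operation is to shift every letter 3 places backward in the alphabet (wrapping around).
On "bank" that produces "yxkh".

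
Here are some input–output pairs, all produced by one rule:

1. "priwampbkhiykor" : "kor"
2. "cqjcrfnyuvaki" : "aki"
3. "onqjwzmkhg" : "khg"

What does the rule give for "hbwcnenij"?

nij

The rule is to keep only the last 3 characters.
Applying that to "hbwcnenij" gives "nij".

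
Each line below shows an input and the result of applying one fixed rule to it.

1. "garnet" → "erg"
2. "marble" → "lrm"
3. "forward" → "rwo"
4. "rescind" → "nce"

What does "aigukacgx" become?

gaui

The transformation: reverse the string, then keep every other character starting from the second (positions 2nd, 4th, 6th, ...).
For "aigukacgx" the result is "gaui".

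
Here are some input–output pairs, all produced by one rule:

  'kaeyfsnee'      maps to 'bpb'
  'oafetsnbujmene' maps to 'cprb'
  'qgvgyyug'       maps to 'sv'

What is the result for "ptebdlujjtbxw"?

bigu

In each case the input is transformed by: keep one character in every 3, starting at position 3 (positions 3rd, 6th, 9th, ...), then shift every letter 3 places backward in the alphabet (wrapping around).
For "ptebdlujjtbxw", step one produces "eljx"; step two turns that into "bigu".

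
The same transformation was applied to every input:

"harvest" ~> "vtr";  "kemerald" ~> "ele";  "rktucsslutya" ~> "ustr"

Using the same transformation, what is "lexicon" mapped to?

inx

Each output is the input with this applied: move the first 3 characters to the end (rotate left by 3), then keep one character in every 3, starting at position 1 (positions 1st, 4th, 7th, ...).
Applying both steps to "lexicon": "iconlex", then "inx".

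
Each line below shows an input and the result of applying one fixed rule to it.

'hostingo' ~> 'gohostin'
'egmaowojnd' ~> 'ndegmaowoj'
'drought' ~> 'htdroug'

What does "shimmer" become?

What's happening: move the last 2 characters to the front (rotate right by 2).
Applying that to "shimmer" gives "ershimm".

ershimm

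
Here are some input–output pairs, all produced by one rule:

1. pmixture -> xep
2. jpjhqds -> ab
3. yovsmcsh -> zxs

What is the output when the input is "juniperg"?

far

In each case the input is transformed by: keep one character in every 3, starting at position 2 (positions 2nd, 5th, 8th, ...), then shift every letter 11 places forward in the alphabet (wrapping around).
Applying both steps to "juniperg": "upg", then "far".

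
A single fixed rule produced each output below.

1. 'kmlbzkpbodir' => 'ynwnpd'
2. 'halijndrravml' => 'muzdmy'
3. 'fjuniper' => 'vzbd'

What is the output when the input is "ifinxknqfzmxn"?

The transformation: keep every other character starting from the second (positions 2nd, 4th, 6th, ...), then shift every letter 12 places forward in the alphabet (wrapping around).
For "ifinxknqfzmxn", step one produces "fnkqzx"; step two turns that into "rzwclj".

rzwclj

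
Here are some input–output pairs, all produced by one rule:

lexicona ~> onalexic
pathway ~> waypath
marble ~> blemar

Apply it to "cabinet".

Looking at the pairs, the operation is to move the last 3 characters to the front (rotate right by 3).
Doing the same to "cabinet": "netcabi".

netcabi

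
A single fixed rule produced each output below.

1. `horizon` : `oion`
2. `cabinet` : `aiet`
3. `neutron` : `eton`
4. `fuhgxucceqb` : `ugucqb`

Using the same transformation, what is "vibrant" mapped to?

irnt

The rule is to swap each adjacent pair of characters (1↔2, 3↔4, ...), then keep every other character starting from the first (positions 1st, 3rd, 5th, ...).
Starting from "vibrant": after the first operation, "ivrbnat"; after the second, "irnt".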